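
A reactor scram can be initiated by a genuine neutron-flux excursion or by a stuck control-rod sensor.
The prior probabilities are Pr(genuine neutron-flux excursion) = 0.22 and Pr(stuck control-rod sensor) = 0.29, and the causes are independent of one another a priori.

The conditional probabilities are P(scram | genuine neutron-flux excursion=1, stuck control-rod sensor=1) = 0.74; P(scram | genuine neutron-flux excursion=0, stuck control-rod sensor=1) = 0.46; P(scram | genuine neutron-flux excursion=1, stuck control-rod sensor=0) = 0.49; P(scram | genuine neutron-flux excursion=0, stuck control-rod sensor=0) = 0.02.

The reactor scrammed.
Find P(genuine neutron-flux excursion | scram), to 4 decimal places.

By total probability over the 4 (genuine neutron-flux excursion, stuck control-rod sensor) configurations:
  P(scram) = 0.02*0.78*0.71 + 0.46*0.78*0.29 + 0.49*0.22*0.71 + 0.74*0.22*0.29
        = 0.011076 + 0.104052 + 0.076538 + 0.047212 = 0.238878
The terms with genuine neutron-flux excursion present sum to 0.123750, so
  P(genuine neutron-flux excursion | scram) = 0.123750 / 0.238878 ≈ 0.5180

P(genuine neutron-flux excursion | scram) ≈ 0.5180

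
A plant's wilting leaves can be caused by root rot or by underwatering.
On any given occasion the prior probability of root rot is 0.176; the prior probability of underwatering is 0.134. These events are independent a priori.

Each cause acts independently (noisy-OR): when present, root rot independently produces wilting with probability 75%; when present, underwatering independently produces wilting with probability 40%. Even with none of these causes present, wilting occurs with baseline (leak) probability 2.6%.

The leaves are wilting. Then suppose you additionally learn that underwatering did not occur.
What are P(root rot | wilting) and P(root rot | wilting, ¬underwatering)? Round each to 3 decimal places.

Under noisy-OR, P(wilting | causes) = 1 − (1−0.026)·∏(1−qᵢ) over the active causes.
By total probability over the 4 (root rot, underwatering) configurations:
  P(wilting) = 0.026*0.824*0.866 + 0.4156*0.824*0.134 + 0.7565*0.176*0.866 + 0.8539*0.176*0.134
        = 0.018553 + 0.045889 + 0.115303 + 0.020138 = 0.199883
Keeping only the root rot-present terms gives 0.135441, so
  P(root rot | wilting) = 0.135441 / 0.199883 ≈ 0.678

Now condition on the additional information:
Sum P(wilting|·) weighted by the priors over both values of root rot:
  P(wilting | ¬underwatering) = 0.026*0.824 + 0.7565*0.176
        = 0.021424 + 0.133144 = 0.154568
The terms with root rot present sum to 0.133144, so
  P(root rot | wilting, ¬underwatering) = 0.133144 / 0.154568 ≈ 0.861

P(root rot | wilting) ≈ 0.678; P(root rot | wilting, ¬underwatering) ≈ 0.861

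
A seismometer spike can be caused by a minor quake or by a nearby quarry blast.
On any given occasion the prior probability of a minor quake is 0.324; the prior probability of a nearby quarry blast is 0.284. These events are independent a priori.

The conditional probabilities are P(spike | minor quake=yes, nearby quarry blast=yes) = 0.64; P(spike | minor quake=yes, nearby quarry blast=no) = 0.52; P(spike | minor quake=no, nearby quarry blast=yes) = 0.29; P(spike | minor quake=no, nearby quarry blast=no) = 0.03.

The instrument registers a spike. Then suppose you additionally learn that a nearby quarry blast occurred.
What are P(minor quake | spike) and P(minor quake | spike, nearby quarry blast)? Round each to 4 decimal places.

P(spike) = 0.03·0.676·0.716 + 0.29·0.676·0.284 + 0.52·0.324·0.716 + 0.64·0.324·0.284 = 0.014520 + 0.055675 + 0.120632 + 0.058890 = 0.249717
The minor quake-present share is 0.120632 + 0.058890 = 0.179522.
P(minor quake | spike) = 0.179522 / 0.249717 ≈ 0.7189

Now condition on the additional information:
P(spike | nearby quarry blast) = 0.29·0.676 + 0.64·0.324 = 0.196040 + 0.207360 = 0.403400
The minor quake-present share is 0.64·0.324 = 0.207360.
P(minor quake | spike, nearby quarry blast) = 0.207360 / 0.403400 ≈ 0.5140
Conditioning on nearby quarry blast lowers the posterior on minor quake: the classic explaining-away effect in a common-effect structure.

P(minor quake | spike) ≈ 0.7189; P(minor quake | spike, nearby quarry blast) ≈ 0.5140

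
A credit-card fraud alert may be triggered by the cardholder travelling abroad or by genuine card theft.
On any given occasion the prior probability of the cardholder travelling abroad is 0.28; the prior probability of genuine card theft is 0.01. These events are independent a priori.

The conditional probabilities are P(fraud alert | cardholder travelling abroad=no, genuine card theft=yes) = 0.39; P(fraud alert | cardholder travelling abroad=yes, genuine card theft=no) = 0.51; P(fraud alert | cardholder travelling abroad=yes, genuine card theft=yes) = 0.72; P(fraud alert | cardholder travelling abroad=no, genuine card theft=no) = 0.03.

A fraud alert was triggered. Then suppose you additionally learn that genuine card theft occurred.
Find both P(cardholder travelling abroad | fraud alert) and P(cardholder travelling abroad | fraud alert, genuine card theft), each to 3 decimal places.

Enumerate the 4 (cardholder travelling abroad, genuine card theft) configurations and weight by the priors:
  P(fraud alert) = 0.03·0.72·0.99 + 0.39·0.72·0.01 + 0.51·0.28·0.99 + 0.72·0.28·0.01
        = 0.021384 + 0.002808 + 0.141372 + 0.002016 = 0.167580
Keeping only the cardholder travelling abroad-present terms gives 0.143388, so
  P(cardholder travelling abroad | fraud alert) = 0.143388 / 0.167580 ≈ 0.856

Now also conditioning on genuine card theft=true:
Numerator (weight on configurations with cardholder travelling abroad): 0.72×0.28 = 0.201600
Normalizer over all consistent configurations: 0.39×0.72 + 0.72×0.28 = 0.482400
Posterior = 0.201600 / 0.482400 ≈ 0.418
This is intercausal reasoning (explaining away): once genuine card theft accounts for the fraud alert, cardholder travelling abroad becomes less likely.

P(cardholder travelling abroad | fraud alert) ≈ 0.856; P(cardholder travelling abroad | fraud alert, genuine card theft) ≈ 0.418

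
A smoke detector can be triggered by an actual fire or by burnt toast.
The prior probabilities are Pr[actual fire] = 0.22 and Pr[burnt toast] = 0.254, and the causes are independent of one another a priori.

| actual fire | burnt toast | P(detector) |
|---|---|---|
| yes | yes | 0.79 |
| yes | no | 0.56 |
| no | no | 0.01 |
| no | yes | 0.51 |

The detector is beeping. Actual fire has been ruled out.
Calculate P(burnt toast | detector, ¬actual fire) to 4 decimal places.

P(burnt toast | detector, ¬actual fire) ≈ 0.9455

Sum P(detector|·) weighted by the priors over both values of burnt toast:
  P(detector | ¬actual fire) = 0.01·0.746 + 0.51·0.254
        = 0.007460 + 0.129540 = 0.137000
Keeping only the burnt toast-present terms gives 0.129540, so
  P(burnt toast | detector, ¬actual fire) = 0.129540 / 0.137000 ≈ 0.9455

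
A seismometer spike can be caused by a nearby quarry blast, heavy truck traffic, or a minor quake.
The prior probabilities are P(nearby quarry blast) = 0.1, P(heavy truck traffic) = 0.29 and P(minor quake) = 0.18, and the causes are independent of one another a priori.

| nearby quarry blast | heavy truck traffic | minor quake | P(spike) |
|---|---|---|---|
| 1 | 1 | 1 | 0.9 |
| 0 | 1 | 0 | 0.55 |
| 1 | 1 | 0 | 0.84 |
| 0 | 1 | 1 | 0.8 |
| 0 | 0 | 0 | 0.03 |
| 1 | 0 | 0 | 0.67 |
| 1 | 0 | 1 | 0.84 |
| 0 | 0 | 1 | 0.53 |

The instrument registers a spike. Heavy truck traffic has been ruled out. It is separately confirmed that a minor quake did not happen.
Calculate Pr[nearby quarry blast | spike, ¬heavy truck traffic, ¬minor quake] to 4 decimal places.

P(spike | ¬heavy truck traffic, ¬minor quake) = 0.03*0.9 + 0.67*0.1 = 0.027000 + 0.067000 = 0.094000
Restricting to configurations with nearby quarry blast present: 0.67*0.1 = 0.067000.
Hence the posterior is 0.067000/0.094000 ≈ 0.7128.

Pr[nearby quarry blast | spike, ¬heavy truck traffic, ¬minor quake] ≈ 0.7128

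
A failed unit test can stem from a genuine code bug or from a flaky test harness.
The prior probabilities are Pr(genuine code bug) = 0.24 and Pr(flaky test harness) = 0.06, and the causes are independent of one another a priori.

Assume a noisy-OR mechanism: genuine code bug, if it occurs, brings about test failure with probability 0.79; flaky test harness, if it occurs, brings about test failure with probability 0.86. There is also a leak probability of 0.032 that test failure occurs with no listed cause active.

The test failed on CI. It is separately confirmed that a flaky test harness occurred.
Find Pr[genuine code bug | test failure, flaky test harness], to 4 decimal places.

Under noisy-OR, P(test failure | causes) = 1 − (1−0.032)·∏(1−qᵢ) over the active causes.
Weight on genuine code bug=true, given the evidence: 0.971541*0.24 = 0.233170
The normalizing constant is 0.86448*0.76 + 0.971541*0.24 = 0.890175
P(genuine code bug | test failure, flaky test harness) = 0.233170/0.890175 ≈ 0.2619

Pr[genuine code bug | test failure, flaky test harness] ≈ 0.2619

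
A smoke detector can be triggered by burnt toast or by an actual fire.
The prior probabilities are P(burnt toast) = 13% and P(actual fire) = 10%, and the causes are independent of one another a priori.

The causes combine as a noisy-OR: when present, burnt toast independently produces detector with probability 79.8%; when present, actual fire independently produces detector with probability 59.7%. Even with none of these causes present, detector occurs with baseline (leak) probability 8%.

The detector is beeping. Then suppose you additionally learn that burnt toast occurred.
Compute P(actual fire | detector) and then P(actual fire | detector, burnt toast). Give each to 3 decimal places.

P(actual fire | detector) ≈ 0.297; P(actual fire | detector, burnt toast) ≈ 0.112

Under noisy-OR, P(detector | causes) = 1 − (1−0.08)·∏(1−qᵢ) over the active causes.
P(detector) = 0.08×0.87×0.9 + 0.62924×0.87×0.1 + 0.81416×0.13×0.9 + 0.925106×0.13×0.1 = 0.062640 + 0.054744 + 0.095257 + 0.012026 = 0.224667
The actual fire-present share is 0.054744 + 0.012026 = 0.066770.
P(actual fire | detector) = 0.066770 / 0.224667 ≈ 0.297

Now also conditioning on burnt toast=true:
Sum P(detector|·) weighted by the priors over both values of actual fire:
  P(detector | burnt toast) = 0.81416·0.9 + 0.925106·0.1
        = 0.732744 + 0.092511 = 0.825255
Keeping only the actual fire-present terms gives 0.092511, so
  P(actual fire | detector, burnt toast) = 0.092511 / 0.825255 ≈ 0.112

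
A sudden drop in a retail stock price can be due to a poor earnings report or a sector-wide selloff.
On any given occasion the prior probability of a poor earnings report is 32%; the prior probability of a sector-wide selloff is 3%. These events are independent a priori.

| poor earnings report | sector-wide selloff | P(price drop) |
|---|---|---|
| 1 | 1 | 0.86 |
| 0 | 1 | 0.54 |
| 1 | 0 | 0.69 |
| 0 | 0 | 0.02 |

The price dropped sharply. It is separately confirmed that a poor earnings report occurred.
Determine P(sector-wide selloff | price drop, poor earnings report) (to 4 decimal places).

P(sector-wide selloff | price drop, poor earnings report) ≈ 0.0371

P(price drop | poor earnings report) = 0.69×0.97 + 0.86×0.03 = 0.669300 + 0.025800 = 0.695100
The sector-wide selloff-present share is 0.86×0.03 = 0.025800.
Hence the posterior is 0.025800/0.695100 ≈ 0.0371.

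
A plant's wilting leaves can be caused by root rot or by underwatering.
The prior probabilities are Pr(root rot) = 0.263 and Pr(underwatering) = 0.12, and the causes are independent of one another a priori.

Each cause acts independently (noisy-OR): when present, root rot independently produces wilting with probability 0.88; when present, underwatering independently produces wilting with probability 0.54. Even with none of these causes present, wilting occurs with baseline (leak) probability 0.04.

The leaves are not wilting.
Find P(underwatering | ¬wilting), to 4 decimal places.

Under noisy-OR, P(wilting | causes) = 1 − (1−0.04)·∏(1−qᵢ) over the active causes.
Sum P(¬wilting|·) weighted by the priors over the 4 (root rot, underwatering) configurations:
  P(¬wilting) = 0.96·0.737·0.88 + 0.4416·0.737·0.12 + 0.1152·0.263·0.88 + 0.052992·0.263·0.12
        = 0.622618 + 0.039055 + 0.026662 + 0.001672 = 0.690007
The terms with underwatering present sum to 0.040727, so
  P(underwatering | ¬wilting) = 0.040727 / 0.690007 ≈ 0.0590

P(underwatering | ¬wilting) ≈ 0.0590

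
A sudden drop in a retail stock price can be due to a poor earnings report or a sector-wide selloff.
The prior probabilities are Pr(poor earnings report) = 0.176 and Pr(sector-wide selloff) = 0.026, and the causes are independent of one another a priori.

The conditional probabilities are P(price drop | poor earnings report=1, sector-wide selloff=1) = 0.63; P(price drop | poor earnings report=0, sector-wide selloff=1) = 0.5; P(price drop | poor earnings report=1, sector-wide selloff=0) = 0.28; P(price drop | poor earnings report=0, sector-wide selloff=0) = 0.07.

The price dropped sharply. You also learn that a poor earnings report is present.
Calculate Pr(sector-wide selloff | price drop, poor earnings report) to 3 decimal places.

Pr(sector-wide selloff | price drop, poor earnings report) ≈ 0.057

For the numerator, keep only sector-wide selloff=true terms: 0.63*0.026 = 0.016380
Normalizer over all consistent configurations: 0.28*0.974 + 0.63*0.026 = 0.289100
P(sector-wide selloff | price drop, poor earnings report) = 0.016380/0.289100 ≈ 0.057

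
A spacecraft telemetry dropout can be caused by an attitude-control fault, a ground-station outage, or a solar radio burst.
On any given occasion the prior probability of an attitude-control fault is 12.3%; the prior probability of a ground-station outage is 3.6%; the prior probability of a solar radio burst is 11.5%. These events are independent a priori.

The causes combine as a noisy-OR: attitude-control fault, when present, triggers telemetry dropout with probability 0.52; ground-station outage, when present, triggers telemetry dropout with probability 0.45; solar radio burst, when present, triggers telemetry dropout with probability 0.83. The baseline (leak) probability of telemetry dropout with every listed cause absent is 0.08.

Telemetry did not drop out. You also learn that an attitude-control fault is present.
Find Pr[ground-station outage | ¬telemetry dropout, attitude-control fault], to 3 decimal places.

Pr[ground-station outage | ¬telemetry dropout, attitude-control fault] ≈ 0.020

Under noisy-OR, P(telemetry dropout | causes) = 1 − (1−0.08)·∏(1−qᵢ) over the active causes.
For the numerator, keep only ground-station outage=true terms: 0.007738 + 0.000171 = 0.007909
Normalizer over all consistent configurations: 0.4416·0.964·0.885 + 0.075072·0.964·0.115 + 0.24288·0.036·0.885 + 0.04129·0.036·0.115 = 0.392978
P(ground-station outage | ¬telemetry dropout, attitude-control fault) = 0.007909/0.392978 ≈ 0.020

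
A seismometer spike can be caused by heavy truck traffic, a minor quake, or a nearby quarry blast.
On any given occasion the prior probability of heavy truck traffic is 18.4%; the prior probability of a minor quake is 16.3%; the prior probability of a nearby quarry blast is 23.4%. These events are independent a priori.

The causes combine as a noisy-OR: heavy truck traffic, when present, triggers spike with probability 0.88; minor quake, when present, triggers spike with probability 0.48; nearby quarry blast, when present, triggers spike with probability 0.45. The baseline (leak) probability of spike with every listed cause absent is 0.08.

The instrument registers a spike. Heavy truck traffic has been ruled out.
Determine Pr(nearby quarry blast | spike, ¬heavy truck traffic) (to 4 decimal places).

Under noisy-OR, P(spike | causes) = 1 − (1−0.08)·∏(1−qᵢ) over the active causes.
P(spike | ¬heavy truck traffic) = 0.08*0.837*0.766 + 0.494*0.837*0.234 + 0.5216*0.163*0.766 + 0.73688*0.163*0.234 = 0.051291 + 0.096754 + 0.065126 + 0.028106 = 0.241277
Restricting to configurations with nearby quarry blast present: 0.096754 + 0.028106 = 0.124860.
P(nearby quarry blast | spike, ¬heavy truck traffic) = 0.124860 / 0.241277 ≈ 0.5175

Pr(nearby quarry blast | spike, ¬heavy truck traffic) ≈ 0.5175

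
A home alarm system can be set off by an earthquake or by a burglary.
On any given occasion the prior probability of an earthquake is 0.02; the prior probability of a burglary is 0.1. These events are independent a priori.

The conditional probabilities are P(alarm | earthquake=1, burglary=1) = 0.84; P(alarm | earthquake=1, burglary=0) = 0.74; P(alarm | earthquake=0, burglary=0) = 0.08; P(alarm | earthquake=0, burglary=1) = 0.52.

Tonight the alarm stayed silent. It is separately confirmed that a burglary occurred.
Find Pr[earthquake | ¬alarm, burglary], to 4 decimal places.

Pr[earthquake | ¬alarm, burglary] ≈ 0.0068

P(¬alarm | burglary) = 0.48·0.98 + 0.16·0.02 = 0.470400 + 0.003200 = 0.473600
Restricting to configurations with earthquake present: 0.16·0.02 = 0.003200.
So P(earthquake | ¬alarm, burglary) = 0.003200/0.473600 ≈ 0.0068.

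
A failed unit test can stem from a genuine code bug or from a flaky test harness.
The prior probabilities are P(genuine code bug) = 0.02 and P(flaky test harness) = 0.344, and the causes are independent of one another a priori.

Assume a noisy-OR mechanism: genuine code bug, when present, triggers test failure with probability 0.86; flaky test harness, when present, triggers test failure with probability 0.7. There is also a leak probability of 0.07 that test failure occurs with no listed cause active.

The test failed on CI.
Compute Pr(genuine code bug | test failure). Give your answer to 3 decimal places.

Under noisy-OR, P(test failure | causes) = 1 − (1−0.07)·∏(1−qᵢ) over the active causes.
P(test failure) = 0.07*0.98*0.656 + 0.721*0.98*0.344 + 0.8698*0.02*0.656 + 0.96094*0.02*0.344 = 0.045002 + 0.243064 + 0.011412 + 0.006611 = 0.306089
Of this, 0.018023 comes from 0.011412 + 0.006611 (the genuine code bug=true cases).
Hence the posterior is 0.018023/0.306089 ≈ 0.059.

Pr(genuine code bug | test failure) ≈ 0.059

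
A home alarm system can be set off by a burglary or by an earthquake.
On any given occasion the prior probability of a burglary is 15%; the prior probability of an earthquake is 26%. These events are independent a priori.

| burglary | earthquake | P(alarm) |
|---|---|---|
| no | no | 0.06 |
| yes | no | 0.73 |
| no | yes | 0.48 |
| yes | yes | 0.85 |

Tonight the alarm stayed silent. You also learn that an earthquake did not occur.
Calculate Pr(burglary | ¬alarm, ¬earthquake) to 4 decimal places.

Pr(burglary | ¬alarm, ¬earthquake) ≈ 0.0482

For the numerator, keep only burglary=true terms: 0.27*0.15 = 0.040500
Denominator P(¬alarm | ¬earthquake): 0.94*0.85 + 0.27*0.15 = 0.839500
P(burglary | ¬alarm, ¬earthquake) = 0.040500/0.839500 ≈ 0.0482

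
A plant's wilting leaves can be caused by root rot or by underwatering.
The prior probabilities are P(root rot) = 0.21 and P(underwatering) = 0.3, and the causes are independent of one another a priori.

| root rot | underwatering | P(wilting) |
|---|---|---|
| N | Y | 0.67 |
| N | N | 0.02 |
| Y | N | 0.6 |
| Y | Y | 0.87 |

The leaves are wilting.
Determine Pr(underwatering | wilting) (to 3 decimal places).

P(wilting) = 0.02*0.79*0.7 + 0.67*0.79*0.3 + 0.6*0.21*0.7 + 0.87*0.21*0.3 = 0.011060 + 0.158790 + 0.088200 + 0.054810 = 0.312860
Restricting to configurations with underwatering present: 0.158790 + 0.054810 = 0.213600.
Hence the posterior is 0.213600/0.312860 ≈ 0.683.

Pr(underwatering | wilting) ≈ 0.683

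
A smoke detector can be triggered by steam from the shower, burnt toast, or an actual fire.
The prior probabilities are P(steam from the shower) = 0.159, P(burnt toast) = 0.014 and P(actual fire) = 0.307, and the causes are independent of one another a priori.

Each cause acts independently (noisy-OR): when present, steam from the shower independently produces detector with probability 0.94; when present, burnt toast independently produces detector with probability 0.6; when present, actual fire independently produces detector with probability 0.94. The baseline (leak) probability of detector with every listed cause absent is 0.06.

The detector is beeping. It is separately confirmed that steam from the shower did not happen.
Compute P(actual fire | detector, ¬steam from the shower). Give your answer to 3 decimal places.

Under noisy-OR, P(detector | causes) = 1 − (1−0.06)·∏(1−qᵢ) over the active causes.
By total probability over the 4 (burnt toast, actual fire) configurations:
  P(detector | ¬steam from the shower) = 0.06*0.986*0.693 + 0.9436*0.986*0.307 + 0.624*0.014*0.693 + 0.97744*0.014*0.307
        = 0.040998 + 0.285630 + 0.006054 + 0.004201 = 0.336883
Configurations with actual fire contribute 0.289831, so
  P(actual fire | detector, ¬steam from the shower) = 0.289831 / 0.336883 ≈ 0.860

P(actual fire | detector, ¬steam from the shower) ≈ 0.860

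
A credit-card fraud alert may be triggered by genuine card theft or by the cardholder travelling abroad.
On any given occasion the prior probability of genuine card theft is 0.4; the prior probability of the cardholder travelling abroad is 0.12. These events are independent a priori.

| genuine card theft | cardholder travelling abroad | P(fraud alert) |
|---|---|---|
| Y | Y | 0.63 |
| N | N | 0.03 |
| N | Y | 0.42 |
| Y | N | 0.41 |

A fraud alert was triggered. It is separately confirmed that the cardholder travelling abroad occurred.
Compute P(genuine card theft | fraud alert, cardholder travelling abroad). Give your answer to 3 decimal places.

P(genuine card theft | fraud alert, cardholder travelling abroad) ≈ 0.500

For the numerator, keep only genuine card theft=true terms: 0.63*0.4 = 0.252000
Normalizer over all consistent configurations: 0.42*0.6 + 0.63*0.4 = 0.504000
Posterior = 0.252000 / 0.504000 ≈ 0.500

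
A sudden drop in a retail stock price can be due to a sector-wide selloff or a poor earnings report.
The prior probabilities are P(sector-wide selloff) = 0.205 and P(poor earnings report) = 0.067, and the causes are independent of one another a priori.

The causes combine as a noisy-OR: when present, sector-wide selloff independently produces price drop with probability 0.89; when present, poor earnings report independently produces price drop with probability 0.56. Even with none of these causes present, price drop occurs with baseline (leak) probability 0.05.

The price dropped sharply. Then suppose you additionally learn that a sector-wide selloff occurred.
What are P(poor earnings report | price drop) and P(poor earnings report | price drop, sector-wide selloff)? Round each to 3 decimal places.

P(poor earnings report | price drop) ≈ 0.175; P(poor earnings report | price drop, sector-wide selloff) ≈ 0.071

Under noisy-OR, P(price drop | causes) = 1 − (1−0.05)·∏(1−qᵢ) over the active causes.
Numerator (weight on configurations with poor earnings report): 0.031000 + 0.013103 = 0.044103
Normalizer over all consistent configurations: 0.05*0.795*0.933 + 0.582*0.795*0.067 + 0.8955*0.205*0.933 + 0.95402*0.205*0.067 = 0.252468
Posterior = 0.044103 / 0.252468 ≈ 0.175

Now condition on the additional information:
P(price drop | sector-wide selloff) = 0.8955·0.933 + 0.95402·0.067 = 0.835502 + 0.063919 = 0.899421
Of this, 0.063919 comes from 0.95402·0.067 (the poor earnings report=true cases).
Hence the posterior is 0.063919/0.899421 ≈ 0.071.
The drop from 0.175 to 0.071 is the explaining-away (discounting) effect.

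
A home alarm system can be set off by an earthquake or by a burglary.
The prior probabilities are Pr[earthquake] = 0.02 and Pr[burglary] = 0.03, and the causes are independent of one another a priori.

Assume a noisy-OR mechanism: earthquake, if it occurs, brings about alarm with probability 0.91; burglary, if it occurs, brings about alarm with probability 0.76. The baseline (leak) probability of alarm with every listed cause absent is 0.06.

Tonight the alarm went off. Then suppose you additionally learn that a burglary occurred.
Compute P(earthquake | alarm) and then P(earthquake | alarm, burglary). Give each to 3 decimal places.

Under noisy-OR, P(alarm | causes) = 1 − (1−0.06)·∏(1−qᵢ) over the active causes.
Weight on earthquake=true, given the evidence: 0.017759 + 0.000588 = 0.018347
The normalizing constant is 0.06*0.98*0.97 + 0.7744*0.98*0.03 + 0.9154*0.02*0.97 + 0.979696*0.02*0.03 = 0.098150
P(earthquake | alarm) = 0.018347/0.098150 ≈ 0.187

With the extra evidence:
P(alarm | burglary) = 0.7744×0.98 + 0.979696×0.02 = 0.758912 + 0.019594 = 0.778506
Restricting to configurations with earthquake present: 0.979696×0.02 = 0.019594.
Hence the posterior is 0.019594/0.778506 ≈ 0.025.

P(earthquake | alarm) ≈ 0.187; P(earthquake | alarm, burglary) ≈ 0.025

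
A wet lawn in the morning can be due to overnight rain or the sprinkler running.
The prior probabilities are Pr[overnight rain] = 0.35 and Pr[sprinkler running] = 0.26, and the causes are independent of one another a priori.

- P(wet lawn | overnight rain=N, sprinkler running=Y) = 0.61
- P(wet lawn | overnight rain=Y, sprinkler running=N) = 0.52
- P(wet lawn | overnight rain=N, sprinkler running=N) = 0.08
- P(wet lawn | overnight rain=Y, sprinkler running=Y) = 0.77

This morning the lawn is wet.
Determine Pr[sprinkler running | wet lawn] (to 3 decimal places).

P(wet lawn) = 0.08·0.65·0.74 + 0.61·0.65·0.26 + 0.52·0.35·0.74 + 0.77·0.35·0.26 = 0.038480 + 0.103090 + 0.134680 + 0.070070 = 0.346320
The sprinkler running-present share is 0.103090 + 0.070070 = 0.173160.
So P(sprinkler running | wet lawn) = 0.173160/0.346320 ≈ 0.500.

Pr[sprinkler running | wet lawn] ≈ 0.500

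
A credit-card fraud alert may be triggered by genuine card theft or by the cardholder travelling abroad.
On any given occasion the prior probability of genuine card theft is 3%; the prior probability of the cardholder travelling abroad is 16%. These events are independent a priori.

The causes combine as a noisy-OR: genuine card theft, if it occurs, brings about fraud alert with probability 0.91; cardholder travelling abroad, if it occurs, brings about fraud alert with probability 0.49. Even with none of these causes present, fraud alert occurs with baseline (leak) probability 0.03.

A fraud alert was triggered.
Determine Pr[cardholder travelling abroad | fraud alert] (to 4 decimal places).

Under noisy-OR, P(fraud alert | causes) = 1 − (1−0.03)·∏(1−qᵢ) over the active causes.
Numerator (weight on configurations with cardholder travelling abroad): 0.078423 + 0.004586 = 0.083009
Normalizer over all consistent configurations: 0.03·0.97·0.84 + 0.5053·0.97·0.16 + 0.9127·0.03·0.84 + 0.955477·0.03·0.16 = 0.130453
P(cardholder travelling abroad | fraud alert) = 0.083009/0.130453 ≈ 0.6363

Pr[cardholder travelling abroad | fraud alert] ≈ 0.6363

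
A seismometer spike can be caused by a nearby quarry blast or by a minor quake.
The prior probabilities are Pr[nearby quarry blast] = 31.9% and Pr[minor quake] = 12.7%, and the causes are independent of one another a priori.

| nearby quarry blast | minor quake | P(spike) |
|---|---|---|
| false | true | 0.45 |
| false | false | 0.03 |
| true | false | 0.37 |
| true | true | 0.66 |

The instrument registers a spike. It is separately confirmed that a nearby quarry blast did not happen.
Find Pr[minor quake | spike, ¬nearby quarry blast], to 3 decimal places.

Pr[minor quake | spike, ¬nearby quarry blast] ≈ 0.686

P(spike | ¬nearby quarry blast) = 0.03·0.873 + 0.45·0.127 = 0.026190 + 0.057150 = 0.083340
Of this, 0.057150 comes from 0.45·0.127 (the minor quake=true cases).
So P(minor quake | spike, ¬nearby quarry blast) = 0.057150/0.083340 ≈ 0.686.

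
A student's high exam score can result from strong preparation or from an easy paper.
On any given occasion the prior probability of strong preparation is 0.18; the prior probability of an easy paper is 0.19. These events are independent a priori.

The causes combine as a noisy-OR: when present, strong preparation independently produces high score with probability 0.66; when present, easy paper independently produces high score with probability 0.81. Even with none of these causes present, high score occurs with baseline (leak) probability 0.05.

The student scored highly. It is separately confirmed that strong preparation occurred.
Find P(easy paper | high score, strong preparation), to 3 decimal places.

Under noisy-OR, P(high score | causes) = 1 − (1−0.05)·∏(1−qᵢ) over the active causes.
P(high score | strong preparation) = 0.677×0.81 + 0.93863×0.19 = 0.548370 + 0.178340 = 0.726710
Restricting to configurations with easy paper present: 0.93863×0.19 = 0.178340.
P(easy paper | high score, strong preparation) = 0.178340 / 0.726710 ≈ 0.245

P(easy paper | high score, strong preparation) ≈ 0.245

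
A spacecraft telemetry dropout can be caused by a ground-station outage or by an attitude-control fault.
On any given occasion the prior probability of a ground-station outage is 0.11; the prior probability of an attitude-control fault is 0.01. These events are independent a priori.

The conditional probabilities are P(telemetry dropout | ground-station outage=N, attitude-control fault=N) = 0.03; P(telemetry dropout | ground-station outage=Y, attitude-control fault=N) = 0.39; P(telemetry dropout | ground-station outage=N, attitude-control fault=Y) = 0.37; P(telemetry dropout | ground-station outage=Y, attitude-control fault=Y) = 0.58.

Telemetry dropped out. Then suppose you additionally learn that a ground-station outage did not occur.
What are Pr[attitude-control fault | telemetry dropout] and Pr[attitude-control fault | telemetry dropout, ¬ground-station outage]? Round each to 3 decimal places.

Pr[attitude-control fault | telemetry dropout] ≈ 0.054; Pr[attitude-control fault | telemetry dropout, ¬ground-station outage] ≈ 0.111

P(telemetry dropout) = 0.03*0.89*0.99 + 0.37*0.89*0.01 + 0.39*0.11*0.99 + 0.58*0.11*0.01 = 0.026433 + 0.003293 + 0.042471 + 0.000638 = 0.072835
Of this, 0.003931 comes from 0.003293 + 0.000638 (the attitude-control fault=true cases).
Hence the posterior is 0.003931/0.072835 ≈ 0.054.

With the extra evidence:
Numerator (weight on configurations with attitude-control fault): 0.37×0.01 = 0.003700
The normalizing constant is 0.03×0.99 + 0.37×0.01 = 0.033400
Posterior = 0.003700 / 0.033400 ≈ 0.111
Ruling out ground-station outage raises the posterior on attitude-control fault — the flip side of explaining away.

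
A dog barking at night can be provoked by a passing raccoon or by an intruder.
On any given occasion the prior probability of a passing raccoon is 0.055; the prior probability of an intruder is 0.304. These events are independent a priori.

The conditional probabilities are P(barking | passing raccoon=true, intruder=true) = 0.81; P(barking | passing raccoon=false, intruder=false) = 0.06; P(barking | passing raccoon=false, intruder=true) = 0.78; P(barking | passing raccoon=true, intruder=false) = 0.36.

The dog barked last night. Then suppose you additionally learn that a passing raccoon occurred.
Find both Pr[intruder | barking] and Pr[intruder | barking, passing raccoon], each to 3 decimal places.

For the numerator, keep only intruder=true terms: 0.224078 + 0.013543 = 0.237621
Denominator P(barking): 0.06×0.945×0.696 + 0.78×0.945×0.304 + 0.36×0.055×0.696 + 0.81×0.055×0.304 = 0.290865
P(intruder | barking) = 0.237621/0.290865 ≈ 0.817

Now also conditioning on passing raccoon=true:
Numerator (weight on configurations with intruder): 0.81×0.304 = 0.246240
The normalizing constant is 0.36×0.696 + 0.81×0.304 = 0.496800
P(intruder | barking, passing raccoon) = 0.246240/0.496800 ≈ 0.496
The drop from 0.817 to 0.496 is the explaining-away (discounting) effect.

Pr[intruder | barking] ≈ 0.817; Pr[intruder | barking, passing raccoon] ≈ 0.496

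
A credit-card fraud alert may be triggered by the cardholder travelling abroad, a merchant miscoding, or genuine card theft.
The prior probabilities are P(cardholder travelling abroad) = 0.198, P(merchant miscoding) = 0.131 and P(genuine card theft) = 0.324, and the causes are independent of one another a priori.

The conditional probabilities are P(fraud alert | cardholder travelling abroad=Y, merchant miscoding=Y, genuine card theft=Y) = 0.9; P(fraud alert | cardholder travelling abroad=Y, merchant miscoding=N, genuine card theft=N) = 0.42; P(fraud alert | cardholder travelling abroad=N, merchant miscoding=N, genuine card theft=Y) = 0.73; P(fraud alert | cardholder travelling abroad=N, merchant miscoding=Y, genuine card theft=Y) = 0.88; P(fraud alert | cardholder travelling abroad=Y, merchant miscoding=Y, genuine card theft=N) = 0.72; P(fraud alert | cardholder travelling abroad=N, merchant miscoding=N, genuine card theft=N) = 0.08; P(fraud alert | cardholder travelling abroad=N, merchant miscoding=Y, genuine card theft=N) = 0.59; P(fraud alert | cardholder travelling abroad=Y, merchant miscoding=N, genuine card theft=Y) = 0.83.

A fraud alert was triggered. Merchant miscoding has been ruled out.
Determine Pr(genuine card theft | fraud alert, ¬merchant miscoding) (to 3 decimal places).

Numerator (weight on configurations with genuine card theft): 0.189689 + 0.053246 = 0.242935
Denominator P(fraud alert | ¬merchant miscoding): 0.08·0.802·0.676 + 0.73·0.802·0.324 + 0.42·0.198·0.676 + 0.83·0.198·0.324 = 0.342523
Posterior = 0.242935 / 0.342523 ≈ 0.709

Pr(genuine card theft | fraud alert, ¬merchant miscoding) ≈ 0.709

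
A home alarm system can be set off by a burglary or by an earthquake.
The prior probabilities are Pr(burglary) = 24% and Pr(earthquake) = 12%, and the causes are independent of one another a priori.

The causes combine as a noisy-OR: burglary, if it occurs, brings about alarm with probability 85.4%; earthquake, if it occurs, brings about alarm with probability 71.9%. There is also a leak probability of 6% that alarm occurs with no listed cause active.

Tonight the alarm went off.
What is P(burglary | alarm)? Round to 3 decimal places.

P(burglary | alarm) ≈ 0.662

Under noisy-OR, P(alarm | causes) = 1 − (1−0.06)·∏(1−qᵢ) over the active causes.
P(alarm) = 0.06·0.76·0.88 + 0.73586·0.76·0.12 + 0.86276·0.24·0.88 + 0.961436·0.24·0.12 = 0.040128 + 0.067110 + 0.182215 + 0.027689 = 0.317142
The burglary-present share is 0.182215 + 0.027689 = 0.209904.
So P(burglary | alarm) = 0.209904/0.317142 ≈ 0.662.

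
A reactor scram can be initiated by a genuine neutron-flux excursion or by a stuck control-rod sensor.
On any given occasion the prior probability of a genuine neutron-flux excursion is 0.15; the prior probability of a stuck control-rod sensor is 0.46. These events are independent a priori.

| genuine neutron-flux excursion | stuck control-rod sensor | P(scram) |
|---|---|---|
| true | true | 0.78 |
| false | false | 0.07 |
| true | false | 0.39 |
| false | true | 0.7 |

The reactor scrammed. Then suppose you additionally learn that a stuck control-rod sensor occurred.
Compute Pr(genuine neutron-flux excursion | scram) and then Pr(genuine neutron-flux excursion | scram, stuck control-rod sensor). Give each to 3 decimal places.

Pr(genuine neutron-flux excursion | scram) ≈ 0.218; Pr(genuine neutron-flux excursion | scram, stuck control-rod sensor) ≈ 0.164

P(scram) = 0.07·0.85·0.54 + 0.7·0.85·0.46 + 0.39·0.15·0.54 + 0.78·0.15·0.46 = 0.032130 + 0.273700 + 0.031590 + 0.053820 = 0.391240
The genuine neutron-flux excursion-present share is 0.031590 + 0.053820 = 0.085410.
P(genuine neutron-flux excursion | scram) = 0.085410 / 0.391240 ≈ 0.218

Now condition on the additional information:
For the numerator, keep only genuine neutron-flux excursion=true terms: 0.78·0.15 = 0.117000
The normalizing constant is 0.7·0.85 + 0.78·0.15 = 0.712000
Posterior = 0.117000 / 0.712000 ≈ 0.164
This is intercausal reasoning (explaining away): once stuck control-rod sensor accounts for the scram, genuine neutron-flux excursion becomes less likely.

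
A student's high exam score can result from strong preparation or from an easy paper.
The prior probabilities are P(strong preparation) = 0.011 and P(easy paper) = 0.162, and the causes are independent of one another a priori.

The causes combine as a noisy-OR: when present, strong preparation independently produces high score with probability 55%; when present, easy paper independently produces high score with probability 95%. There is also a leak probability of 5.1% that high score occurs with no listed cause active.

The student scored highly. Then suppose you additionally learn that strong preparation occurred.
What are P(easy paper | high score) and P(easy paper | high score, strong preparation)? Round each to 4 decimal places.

P(easy paper | high score) ≈ 0.7645; P(easy paper | high score, strong preparation) ≈ 0.2482

Under noisy-OR, P(high score | causes) = 1 − (1−0.051)·∏(1−qᵢ) over the active causes.
Weight on easy paper=true, given the evidence: 0.152616 + 0.001744 = 0.154360
Denominator P(high score): 0.051×0.989×0.838 + 0.95255×0.989×0.162 + 0.57295×0.011×0.838 + 0.978648×0.011×0.162 = 0.201909
Posterior = 0.154360 / 0.201909 ≈ 0.7645

Now condition on the additional information:
P(high score | strong preparation) = 0.57295×0.838 + 0.978648×0.162 = 0.480132 + 0.158541 = 0.638673
Of this, 0.158541 comes from 0.978648×0.162 (the easy paper=true cases).
So P(easy paper | high score, strong preparation) = 0.158541/0.638673 ≈ 0.2482.
— strong preparation explains away the evidence for easy paper.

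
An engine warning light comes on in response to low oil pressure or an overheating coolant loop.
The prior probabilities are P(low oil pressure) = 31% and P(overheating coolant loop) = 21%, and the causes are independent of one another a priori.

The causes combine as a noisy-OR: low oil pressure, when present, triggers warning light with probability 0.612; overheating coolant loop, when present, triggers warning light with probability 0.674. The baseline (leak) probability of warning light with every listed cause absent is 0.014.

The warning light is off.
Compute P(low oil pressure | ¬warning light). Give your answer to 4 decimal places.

Under noisy-OR, P(warning light | causes) = 1 − (1−0.014)·∏(1−qᵢ) over the active causes.
P(¬warning light) = 0.986×0.69×0.79 + 0.321436×0.69×0.21 + 0.382568×0.31×0.79 + 0.124717×0.31×0.21 = 0.537469 + 0.046576 + 0.093691 + 0.008119 = 0.685855
The low oil pressure-present share is 0.093691 + 0.008119 = 0.101810.
Hence the posterior is 0.101810/0.685855 ≈ 0.1484.

P(low oil pressure | ¬warning light) ≈ 0.1484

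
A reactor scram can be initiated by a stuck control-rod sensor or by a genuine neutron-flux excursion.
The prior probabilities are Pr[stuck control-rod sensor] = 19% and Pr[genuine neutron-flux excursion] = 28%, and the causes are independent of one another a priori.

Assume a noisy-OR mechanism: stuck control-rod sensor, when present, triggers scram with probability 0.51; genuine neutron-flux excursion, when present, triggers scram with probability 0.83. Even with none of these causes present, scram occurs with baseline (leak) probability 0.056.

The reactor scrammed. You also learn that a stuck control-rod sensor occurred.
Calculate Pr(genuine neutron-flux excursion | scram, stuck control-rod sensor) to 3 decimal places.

Under noisy-OR, P(scram | causes) = 1 − (1−0.056)·∏(1−qᵢ) over the active causes.
P(scram | stuck control-rod sensor) = 0.53744×0.72 + 0.921365×0.28 = 0.386957 + 0.257982 = 0.644939
The genuine neutron-flux excursion-present share is 0.921365×0.28 = 0.257982.
So P(genuine neutron-flux excursion | scram, stuck control-rod sensor) = 0.257982/0.644939 ≈ 0.400.

Pr(genuine neutron-flux excursion | scram, stuck control-rod sensor) ≈ 0.400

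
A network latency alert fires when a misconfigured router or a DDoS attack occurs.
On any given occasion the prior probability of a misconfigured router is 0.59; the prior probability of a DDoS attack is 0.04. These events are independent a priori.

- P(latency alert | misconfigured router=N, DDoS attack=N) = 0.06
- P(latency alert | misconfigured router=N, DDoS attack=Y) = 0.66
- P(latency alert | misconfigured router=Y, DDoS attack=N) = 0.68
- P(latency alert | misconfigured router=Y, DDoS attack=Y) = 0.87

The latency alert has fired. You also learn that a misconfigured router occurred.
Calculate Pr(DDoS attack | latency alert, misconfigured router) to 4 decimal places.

Pr(DDoS attack | latency alert, misconfigured router) ≈ 0.0506

P(latency alert | misconfigured router) = 0.68×0.96 + 0.87×0.04 = 0.652800 + 0.034800 = 0.687600
Of this, 0.034800 comes from 0.87×0.04 (the DDoS attack=true cases).
P(DDoS attack | latency alert, misconfigured router) = 0.034800 / 0.687600 ≈ 0.0506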